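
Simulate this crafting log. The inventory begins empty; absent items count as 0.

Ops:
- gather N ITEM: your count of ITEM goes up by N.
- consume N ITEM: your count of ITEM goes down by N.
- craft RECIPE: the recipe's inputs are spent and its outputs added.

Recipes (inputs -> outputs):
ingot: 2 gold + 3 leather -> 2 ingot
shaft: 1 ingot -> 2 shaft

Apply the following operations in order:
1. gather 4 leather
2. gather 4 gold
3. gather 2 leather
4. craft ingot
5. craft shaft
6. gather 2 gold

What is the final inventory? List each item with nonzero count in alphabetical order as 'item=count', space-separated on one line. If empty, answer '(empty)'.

Answer: gold=4 ingot=1 leather=3 shaft=2

Derivation:
After 1 (gather 4 leather): leather=4
After 2 (gather 4 gold): gold=4 leather=4
After 3 (gather 2 leather): gold=4 leather=6
After 4 (craft ingot): gold=2 ingot=2 leather=3
After 5 (craft shaft): gold=2 ingot=1 leather=3 shaft=2
After 6 (gather 2 gold): gold=4 ingot=1 leather=3 shaft=2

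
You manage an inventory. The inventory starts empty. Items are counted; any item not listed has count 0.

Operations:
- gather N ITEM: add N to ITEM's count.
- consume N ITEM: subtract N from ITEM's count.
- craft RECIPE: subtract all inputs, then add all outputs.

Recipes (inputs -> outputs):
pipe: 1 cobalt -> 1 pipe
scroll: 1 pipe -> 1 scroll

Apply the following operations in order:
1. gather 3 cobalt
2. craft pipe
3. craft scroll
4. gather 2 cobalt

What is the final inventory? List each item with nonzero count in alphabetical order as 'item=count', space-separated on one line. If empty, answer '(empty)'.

After 1 (gather 3 cobalt): cobalt=3
After 2 (craft pipe): cobalt=2 pipe=1
After 3 (craft scroll): cobalt=2 scroll=1
After 4 (gather 2 cobalt): cobalt=4 scroll=1

Answer: cobalt=4 scroll=1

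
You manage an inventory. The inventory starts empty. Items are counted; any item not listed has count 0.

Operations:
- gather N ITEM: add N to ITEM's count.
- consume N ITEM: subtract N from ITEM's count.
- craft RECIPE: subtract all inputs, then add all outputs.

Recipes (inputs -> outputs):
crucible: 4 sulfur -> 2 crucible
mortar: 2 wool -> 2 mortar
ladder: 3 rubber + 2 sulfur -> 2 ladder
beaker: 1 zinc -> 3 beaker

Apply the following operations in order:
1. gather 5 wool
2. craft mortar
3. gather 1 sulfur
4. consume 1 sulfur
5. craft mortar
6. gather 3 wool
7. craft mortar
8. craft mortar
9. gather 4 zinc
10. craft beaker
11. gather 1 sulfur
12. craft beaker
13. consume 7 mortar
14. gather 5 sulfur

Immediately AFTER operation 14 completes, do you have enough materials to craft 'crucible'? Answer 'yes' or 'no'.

Answer: yes

Derivation:
After 1 (gather 5 wool): wool=5
After 2 (craft mortar): mortar=2 wool=3
After 3 (gather 1 sulfur): mortar=2 sulfur=1 wool=3
After 4 (consume 1 sulfur): mortar=2 wool=3
After 5 (craft mortar): mortar=4 wool=1
After 6 (gather 3 wool): mortar=4 wool=4
After 7 (craft mortar): mortar=6 wool=2
After 8 (craft mortar): mortar=8
After 9 (gather 4 zinc): mortar=8 zinc=4
After 10 (craft beaker): beaker=3 mortar=8 zinc=3
After 11 (gather 1 sulfur): beaker=3 mortar=8 sulfur=1 zinc=3
After 12 (craft beaker): beaker=6 mortar=8 sulfur=1 zinc=2
After 13 (consume 7 mortar): beaker=6 mortar=1 sulfur=1 zinc=2
After 14 (gather 5 sulfur): beaker=6 mortar=1 sulfur=6 zinc=2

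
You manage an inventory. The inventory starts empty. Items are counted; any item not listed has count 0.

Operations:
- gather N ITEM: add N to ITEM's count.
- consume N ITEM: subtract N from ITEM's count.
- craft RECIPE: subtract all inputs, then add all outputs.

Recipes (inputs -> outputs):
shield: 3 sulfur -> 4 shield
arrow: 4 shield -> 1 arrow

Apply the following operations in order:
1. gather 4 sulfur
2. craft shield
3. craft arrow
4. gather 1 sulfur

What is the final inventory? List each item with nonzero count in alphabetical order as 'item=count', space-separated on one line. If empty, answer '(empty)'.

Answer: arrow=1 sulfur=2

Derivation:
After 1 (gather 4 sulfur): sulfur=4
After 2 (craft shield): shield=4 sulfur=1
After 3 (craft arrow): arrow=1 sulfur=1
After 4 (gather 1 sulfur): arrow=1 sulfur=2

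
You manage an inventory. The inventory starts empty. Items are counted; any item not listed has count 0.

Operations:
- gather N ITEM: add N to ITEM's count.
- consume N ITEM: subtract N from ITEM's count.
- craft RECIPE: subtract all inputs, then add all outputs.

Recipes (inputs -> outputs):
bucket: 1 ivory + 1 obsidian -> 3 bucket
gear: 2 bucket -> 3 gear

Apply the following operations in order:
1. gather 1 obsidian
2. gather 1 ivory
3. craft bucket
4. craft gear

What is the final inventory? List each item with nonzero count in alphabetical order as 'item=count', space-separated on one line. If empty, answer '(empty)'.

Answer: bucket=1 gear=3

Derivation:
After 1 (gather 1 obsidian): obsidian=1
After 2 (gather 1 ivory): ivory=1 obsidian=1
After 3 (craft bucket): bucket=3
After 4 (craft gear): bucket=1 gear=3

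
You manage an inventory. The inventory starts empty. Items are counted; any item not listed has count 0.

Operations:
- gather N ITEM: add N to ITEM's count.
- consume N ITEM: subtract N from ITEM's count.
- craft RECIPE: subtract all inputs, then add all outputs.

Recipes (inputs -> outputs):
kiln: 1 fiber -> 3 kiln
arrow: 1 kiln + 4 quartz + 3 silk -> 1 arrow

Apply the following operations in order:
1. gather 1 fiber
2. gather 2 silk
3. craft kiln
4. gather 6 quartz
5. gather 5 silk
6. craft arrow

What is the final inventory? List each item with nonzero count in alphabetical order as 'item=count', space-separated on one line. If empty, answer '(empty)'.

Answer: arrow=1 kiln=2 quartz=2 silk=4

Derivation:
After 1 (gather 1 fiber): fiber=1
After 2 (gather 2 silk): fiber=1 silk=2
After 3 (craft kiln): kiln=3 silk=2
After 4 (gather 6 quartz): kiln=3 quartz=6 silk=2
After 5 (gather 5 silk): kiln=3 quartz=6 silk=7
After 6 (craft arrow): arrow=1 kiln=2 quartz=2 silk=4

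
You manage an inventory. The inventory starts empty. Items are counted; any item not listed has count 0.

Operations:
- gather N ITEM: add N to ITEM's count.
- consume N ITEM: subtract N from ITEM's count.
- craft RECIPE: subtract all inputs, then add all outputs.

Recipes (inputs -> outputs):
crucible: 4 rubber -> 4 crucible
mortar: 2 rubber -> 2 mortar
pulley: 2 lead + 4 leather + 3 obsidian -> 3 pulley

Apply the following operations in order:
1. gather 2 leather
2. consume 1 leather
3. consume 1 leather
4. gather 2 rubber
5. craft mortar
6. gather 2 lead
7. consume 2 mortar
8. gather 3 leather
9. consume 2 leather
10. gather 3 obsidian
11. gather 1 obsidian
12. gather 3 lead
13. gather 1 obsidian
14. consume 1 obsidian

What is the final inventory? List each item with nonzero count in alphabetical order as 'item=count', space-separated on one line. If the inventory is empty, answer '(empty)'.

Answer: lead=5 leather=1 obsidian=4

Derivation:
After 1 (gather 2 leather): leather=2
After 2 (consume 1 leather): leather=1
After 3 (consume 1 leather): (empty)
After 4 (gather 2 rubber): rubber=2
After 5 (craft mortar): mortar=2
After 6 (gather 2 lead): lead=2 mortar=2
After 7 (consume 2 mortar): lead=2
After 8 (gather 3 leather): lead=2 leather=3
After 9 (consume 2 leather): lead=2 leather=1
After 10 (gather 3 obsidian): lead=2 leather=1 obsidian=3
After 11 (gather 1 obsidian): lead=2 leather=1 obsidian=4
After 12 (gather 3 lead): lead=5 leather=1 obsidian=4
After 13 (gather 1 obsidian): lead=5 leather=1 obsidian=5
After 14 (consume 1 obsidian): lead=5 leather=1 obsidian=4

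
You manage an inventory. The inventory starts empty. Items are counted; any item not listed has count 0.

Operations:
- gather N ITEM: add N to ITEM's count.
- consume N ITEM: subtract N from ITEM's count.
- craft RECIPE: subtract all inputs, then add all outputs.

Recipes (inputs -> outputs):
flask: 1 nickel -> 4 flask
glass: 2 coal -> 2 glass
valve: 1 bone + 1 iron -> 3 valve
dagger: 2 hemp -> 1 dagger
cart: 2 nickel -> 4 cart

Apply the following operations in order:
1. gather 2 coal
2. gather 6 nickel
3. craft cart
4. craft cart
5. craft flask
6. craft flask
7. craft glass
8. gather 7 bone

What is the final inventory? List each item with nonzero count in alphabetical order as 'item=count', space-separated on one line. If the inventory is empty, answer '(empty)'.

Answer: bone=7 cart=8 flask=8 glass=2

Derivation:
After 1 (gather 2 coal): coal=2
After 2 (gather 6 nickel): coal=2 nickel=6
After 3 (craft cart): cart=4 coal=2 nickel=4
After 4 (craft cart): cart=8 coal=2 nickel=2
After 5 (craft flask): cart=8 coal=2 flask=4 nickel=1
After 6 (craft flask): cart=8 coal=2 flask=8
After 7 (craft glass): cart=8 flask=8 glass=2
After 8 (gather 7 bone): bone=7 cart=8 flask=8 glass=2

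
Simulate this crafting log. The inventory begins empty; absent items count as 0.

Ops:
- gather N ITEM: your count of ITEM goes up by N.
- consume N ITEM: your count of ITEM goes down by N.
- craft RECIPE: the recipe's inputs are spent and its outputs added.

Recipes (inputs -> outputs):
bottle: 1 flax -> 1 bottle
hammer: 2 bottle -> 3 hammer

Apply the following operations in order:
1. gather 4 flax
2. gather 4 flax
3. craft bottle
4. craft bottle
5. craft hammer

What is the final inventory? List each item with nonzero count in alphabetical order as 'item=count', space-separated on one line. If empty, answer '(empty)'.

Answer: flax=6 hammer=3

Derivation:
After 1 (gather 4 flax): flax=4
After 2 (gather 4 flax): flax=8
After 3 (craft bottle): bottle=1 flax=7
After 4 (craft bottle): bottle=2 flax=6
After 5 (craft hammer): flax=6 hammer=3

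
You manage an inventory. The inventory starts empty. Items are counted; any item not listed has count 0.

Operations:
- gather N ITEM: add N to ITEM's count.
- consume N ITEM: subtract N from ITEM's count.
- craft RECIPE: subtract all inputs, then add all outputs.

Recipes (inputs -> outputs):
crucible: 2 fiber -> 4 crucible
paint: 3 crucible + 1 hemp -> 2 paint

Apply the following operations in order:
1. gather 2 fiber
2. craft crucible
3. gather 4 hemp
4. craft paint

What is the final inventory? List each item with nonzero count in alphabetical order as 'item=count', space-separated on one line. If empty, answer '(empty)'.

After 1 (gather 2 fiber): fiber=2
After 2 (craft crucible): crucible=4
After 3 (gather 4 hemp): crucible=4 hemp=4
After 4 (craft paint): crucible=1 hemp=3 paint=2

Answer: crucible=1 hemp=3 paint=2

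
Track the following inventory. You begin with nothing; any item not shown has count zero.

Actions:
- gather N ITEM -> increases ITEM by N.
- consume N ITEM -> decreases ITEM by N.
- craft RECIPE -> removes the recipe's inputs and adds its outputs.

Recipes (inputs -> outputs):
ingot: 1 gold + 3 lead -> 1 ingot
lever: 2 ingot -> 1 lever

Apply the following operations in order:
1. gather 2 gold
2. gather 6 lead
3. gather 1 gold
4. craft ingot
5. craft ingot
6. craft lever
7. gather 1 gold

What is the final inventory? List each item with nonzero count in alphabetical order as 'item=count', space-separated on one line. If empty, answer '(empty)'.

After 1 (gather 2 gold): gold=2
After 2 (gather 6 lead): gold=2 lead=6
After 3 (gather 1 gold): gold=3 lead=6
After 4 (craft ingot): gold=2 ingot=1 lead=3
After 5 (craft ingot): gold=1 ingot=2
After 6 (craft lever): gold=1 lever=1
After 7 (gather 1 gold): gold=2 lever=1

Answer: gold=2 lever=1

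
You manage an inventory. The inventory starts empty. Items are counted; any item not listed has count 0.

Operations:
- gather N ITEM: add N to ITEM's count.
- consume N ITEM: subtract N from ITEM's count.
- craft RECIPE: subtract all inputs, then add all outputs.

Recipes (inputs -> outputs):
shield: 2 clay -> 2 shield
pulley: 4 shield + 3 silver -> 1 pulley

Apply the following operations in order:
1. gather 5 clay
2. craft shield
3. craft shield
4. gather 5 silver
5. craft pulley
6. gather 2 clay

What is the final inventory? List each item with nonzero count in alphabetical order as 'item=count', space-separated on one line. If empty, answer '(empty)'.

Answer: clay=3 pulley=1 silver=2

Derivation:
After 1 (gather 5 clay): clay=5
After 2 (craft shield): clay=3 shield=2
After 3 (craft shield): clay=1 shield=4
After 4 (gather 5 silver): clay=1 shield=4 silver=5
After 5 (craft pulley): clay=1 pulley=1 silver=2
After 6 (gather 2 clay): clay=3 pulley=1 silver=2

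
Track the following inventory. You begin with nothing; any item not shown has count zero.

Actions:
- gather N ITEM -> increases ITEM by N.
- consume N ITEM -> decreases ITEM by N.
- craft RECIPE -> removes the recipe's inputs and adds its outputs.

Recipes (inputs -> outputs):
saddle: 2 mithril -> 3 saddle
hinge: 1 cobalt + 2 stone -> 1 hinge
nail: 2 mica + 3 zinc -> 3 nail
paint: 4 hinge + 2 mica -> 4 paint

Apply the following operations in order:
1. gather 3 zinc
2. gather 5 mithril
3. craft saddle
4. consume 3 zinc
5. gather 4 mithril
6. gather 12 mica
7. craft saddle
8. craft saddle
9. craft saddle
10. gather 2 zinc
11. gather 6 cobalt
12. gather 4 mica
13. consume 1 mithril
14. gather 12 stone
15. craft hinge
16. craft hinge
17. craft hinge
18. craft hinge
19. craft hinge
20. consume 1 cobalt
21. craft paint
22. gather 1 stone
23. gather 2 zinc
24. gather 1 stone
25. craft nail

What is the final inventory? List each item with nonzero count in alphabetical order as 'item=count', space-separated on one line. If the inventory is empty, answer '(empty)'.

After 1 (gather 3 zinc): zinc=3
After 2 (gather 5 mithril): mithril=5 zinc=3
After 3 (craft saddle): mithril=3 saddle=3 zinc=3
After 4 (consume 3 zinc): mithril=3 saddle=3
After 5 (gather 4 mithril): mithril=7 saddle=3
After 6 (gather 12 mica): mica=12 mithril=7 saddle=3
After 7 (craft saddle): mica=12 mithril=5 saddle=6
After 8 (craft saddle): mica=12 mithril=3 saddle=9
After 9 (craft saddle): mica=12 mithril=1 saddle=12
After 10 (gather 2 zinc): mica=12 mithril=1 saddle=12 zinc=2
After 11 (gather 6 cobalt): cobalt=6 mica=12 mithril=1 saddle=12 zinc=2
After 12 (gather 4 mica): cobalt=6 mica=16 mithril=1 saddle=12 zinc=2
After 13 (consume 1 mithril): cobalt=6 mica=16 saddle=12 zinc=2
After 14 (gather 12 stone): cobalt=6 mica=16 saddle=12 stone=12 zinc=2
After 15 (craft hinge): cobalt=5 hinge=1 mica=16 saddle=12 stone=10 zinc=2
After 16 (craft hinge): cobalt=4 hinge=2 mica=16 saddle=12 stone=8 zinc=2
After 17 (craft hinge): cobalt=3 hinge=3 mica=16 saddle=12 stone=6 zinc=2
After 18 (craft hinge): cobalt=2 hinge=4 mica=16 saddle=12 stone=4 zinc=2
After 19 (craft hinge): cobalt=1 hinge=5 mica=16 saddle=12 stone=2 zinc=2
After 20 (consume 1 cobalt): hinge=5 mica=16 saddle=12 stone=2 zinc=2
After 21 (craft paint): hinge=1 mica=14 paint=4 saddle=12 stone=2 zinc=2
After 22 (gather 1 stone): hinge=1 mica=14 paint=4 saddle=12 stone=3 zinc=2
After 23 (gather 2 zinc): hinge=1 mica=14 paint=4 saddle=12 stone=3 zinc=4
After 24 (gather 1 stone): hinge=1 mica=14 paint=4 saddle=12 stone=4 zinc=4
After 25 (craft nail): hinge=1 mica=12 nail=3 paint=4 saddle=12 stone=4 zinc=1

Answer: hinge=1 mica=12 nail=3 paint=4 saddle=12 stone=4 zinc=1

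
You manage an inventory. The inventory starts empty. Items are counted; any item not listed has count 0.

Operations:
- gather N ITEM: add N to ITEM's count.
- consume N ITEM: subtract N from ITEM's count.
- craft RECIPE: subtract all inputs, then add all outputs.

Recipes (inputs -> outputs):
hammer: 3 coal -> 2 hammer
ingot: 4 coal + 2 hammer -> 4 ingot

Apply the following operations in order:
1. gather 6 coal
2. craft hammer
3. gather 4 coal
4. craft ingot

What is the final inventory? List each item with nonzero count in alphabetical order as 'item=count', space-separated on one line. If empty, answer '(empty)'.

Answer: coal=3 ingot=4

Derivation:
After 1 (gather 6 coal): coal=6
After 2 (craft hammer): coal=3 hammer=2
After 3 (gather 4 coal): coal=7 hammer=2
After 4 (craft ingot): coal=3 ingot=4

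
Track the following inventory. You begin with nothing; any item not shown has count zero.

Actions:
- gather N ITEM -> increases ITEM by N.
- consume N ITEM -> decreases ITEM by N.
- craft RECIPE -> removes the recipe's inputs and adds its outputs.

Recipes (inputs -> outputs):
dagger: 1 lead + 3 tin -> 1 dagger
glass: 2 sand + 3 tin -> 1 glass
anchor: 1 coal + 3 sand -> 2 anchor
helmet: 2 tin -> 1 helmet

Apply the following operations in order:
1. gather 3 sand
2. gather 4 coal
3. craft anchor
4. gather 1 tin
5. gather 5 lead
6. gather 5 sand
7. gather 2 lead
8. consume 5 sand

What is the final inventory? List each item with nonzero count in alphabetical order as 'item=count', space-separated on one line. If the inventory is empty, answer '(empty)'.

Answer: anchor=2 coal=3 lead=7 tin=1

Derivation:
After 1 (gather 3 sand): sand=3
After 2 (gather 4 coal): coal=4 sand=3
After 3 (craft anchor): anchor=2 coal=3
After 4 (gather 1 tin): anchor=2 coal=3 tin=1
After 5 (gather 5 lead): anchor=2 coal=3 lead=5 tin=1
After 6 (gather 5 sand): anchor=2 coal=3 lead=5 sand=5 tin=1
After 7 (gather 2 lead): anchor=2 coal=3 lead=7 sand=5 tin=1
After 8 (consume 5 sand): anchor=2 coal=3 lead=7 tin=1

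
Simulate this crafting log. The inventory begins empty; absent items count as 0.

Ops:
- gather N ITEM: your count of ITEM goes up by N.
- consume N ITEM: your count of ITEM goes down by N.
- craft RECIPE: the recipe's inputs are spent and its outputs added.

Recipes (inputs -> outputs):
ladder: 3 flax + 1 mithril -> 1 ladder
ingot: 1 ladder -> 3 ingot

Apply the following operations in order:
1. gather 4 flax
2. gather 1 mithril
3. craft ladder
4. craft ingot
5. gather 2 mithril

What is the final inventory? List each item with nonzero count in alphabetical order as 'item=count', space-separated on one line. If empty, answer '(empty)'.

Answer: flax=1 ingot=3 mithril=2

Derivation:
After 1 (gather 4 flax): flax=4
After 2 (gather 1 mithril): flax=4 mithril=1
After 3 (craft ladder): flax=1 ladder=1
After 4 (craft ingot): flax=1 ingot=3
After 5 (gather 2 mithril): flax=1 ingot=3 mithril=2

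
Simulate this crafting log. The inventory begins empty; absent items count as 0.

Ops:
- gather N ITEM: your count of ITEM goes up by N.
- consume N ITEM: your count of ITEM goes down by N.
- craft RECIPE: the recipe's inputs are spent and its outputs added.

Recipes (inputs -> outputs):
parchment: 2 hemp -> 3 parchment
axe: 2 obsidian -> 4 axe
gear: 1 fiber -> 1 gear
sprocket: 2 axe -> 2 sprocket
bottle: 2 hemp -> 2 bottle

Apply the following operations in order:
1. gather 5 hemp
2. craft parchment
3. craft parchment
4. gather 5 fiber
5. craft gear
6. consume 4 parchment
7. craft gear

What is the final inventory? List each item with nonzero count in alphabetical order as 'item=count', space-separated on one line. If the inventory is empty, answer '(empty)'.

After 1 (gather 5 hemp): hemp=5
After 2 (craft parchment): hemp=3 parchment=3
After 3 (craft parchment): hemp=1 parchment=6
After 4 (gather 5 fiber): fiber=5 hemp=1 parchment=6
After 5 (craft gear): fiber=4 gear=1 hemp=1 parchment=6
After 6 (consume 4 parchment): fiber=4 gear=1 hemp=1 parchment=2
After 7 (craft gear): fiber=3 gear=2 hemp=1 parchment=2

Answer: fiber=3 gear=2 hemp=1 parchment=2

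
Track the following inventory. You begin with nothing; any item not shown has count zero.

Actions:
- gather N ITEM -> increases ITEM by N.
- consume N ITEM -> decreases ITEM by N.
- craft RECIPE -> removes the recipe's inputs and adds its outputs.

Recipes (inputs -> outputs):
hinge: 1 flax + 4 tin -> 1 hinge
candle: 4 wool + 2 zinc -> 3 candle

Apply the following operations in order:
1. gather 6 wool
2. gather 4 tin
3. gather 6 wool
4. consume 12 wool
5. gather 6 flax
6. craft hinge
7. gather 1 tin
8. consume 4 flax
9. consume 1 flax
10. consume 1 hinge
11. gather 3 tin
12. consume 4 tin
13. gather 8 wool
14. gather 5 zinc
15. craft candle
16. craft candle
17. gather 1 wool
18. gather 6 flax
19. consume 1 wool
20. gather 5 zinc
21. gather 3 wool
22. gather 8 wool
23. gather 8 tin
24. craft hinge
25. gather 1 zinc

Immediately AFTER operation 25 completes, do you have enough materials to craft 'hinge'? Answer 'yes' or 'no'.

After 1 (gather 6 wool): wool=6
After 2 (gather 4 tin): tin=4 wool=6
After 3 (gather 6 wool): tin=4 wool=12
After 4 (consume 12 wool): tin=4
After 5 (gather 6 flax): flax=6 tin=4
After 6 (craft hinge): flax=5 hinge=1
After 7 (gather 1 tin): flax=5 hinge=1 tin=1
After 8 (consume 4 flax): flax=1 hinge=1 tin=1
After 9 (consume 1 flax): hinge=1 tin=1
After 10 (consume 1 hinge): tin=1
After 11 (gather 3 tin): tin=4
After 12 (consume 4 tin): (empty)
After 13 (gather 8 wool): wool=8
After 14 (gather 5 zinc): wool=8 zinc=5
After 15 (craft candle): candle=3 wool=4 zinc=3
After 16 (craft candle): candle=6 zinc=1
After 17 (gather 1 wool): candle=6 wool=1 zinc=1
After 18 (gather 6 flax): candle=6 flax=6 wool=1 zinc=1
After 19 (consume 1 wool): candle=6 flax=6 zinc=1
After 20 (gather 5 zinc): candle=6 flax=6 zinc=6
After 21 (gather 3 wool): candle=6 flax=6 wool=3 zinc=6
After 22 (gather 8 wool): candle=6 flax=6 wool=11 zinc=6
After 23 (gather 8 tin): candle=6 flax=6 tin=8 wool=11 zinc=6
After 24 (craft hinge): candle=6 flax=5 hinge=1 tin=4 wool=11 zinc=6
After 25 (gather 1 zinc): candle=6 flax=5 hinge=1 tin=4 wool=11 zinc=7

Answer: yes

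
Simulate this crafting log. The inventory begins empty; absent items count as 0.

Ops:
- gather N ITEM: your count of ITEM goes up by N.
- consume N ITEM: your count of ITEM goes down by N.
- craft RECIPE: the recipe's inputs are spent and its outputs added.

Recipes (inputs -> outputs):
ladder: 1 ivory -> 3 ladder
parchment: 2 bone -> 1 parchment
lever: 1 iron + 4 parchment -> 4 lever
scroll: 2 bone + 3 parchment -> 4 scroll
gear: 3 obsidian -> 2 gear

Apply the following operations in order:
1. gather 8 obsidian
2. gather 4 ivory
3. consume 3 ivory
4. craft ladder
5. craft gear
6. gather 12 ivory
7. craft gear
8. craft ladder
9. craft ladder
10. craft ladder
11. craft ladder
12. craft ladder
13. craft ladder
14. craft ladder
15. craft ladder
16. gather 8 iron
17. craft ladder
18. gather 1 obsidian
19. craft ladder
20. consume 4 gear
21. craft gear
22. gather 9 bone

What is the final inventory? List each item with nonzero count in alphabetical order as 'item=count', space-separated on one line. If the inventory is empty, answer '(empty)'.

Answer: bone=9 gear=2 iron=8 ivory=2 ladder=33

Derivation:
After 1 (gather 8 obsidian): obsidian=8
After 2 (gather 4 ivory): ivory=4 obsidian=8
After 3 (consume 3 ivory): ivory=1 obsidian=8
After 4 (craft ladder): ladder=3 obsidian=8
After 5 (craft gear): gear=2 ladder=3 obsidian=5
After 6 (gather 12 ivory): gear=2 ivory=12 ladder=3 obsidian=5
After 7 (craft gear): gear=4 ivory=12 ladder=3 obsidian=2
After 8 (craft ladder): gear=4 ivory=11 ladder=6 obsidian=2
After 9 (craft ladder): gear=4 ivory=10 ladder=9 obsidian=2
After 10 (craft ladder): gear=4 ivory=9 ladder=12 obsidian=2
After 11 (craft ladder): gear=4 ivory=8 ladder=15 obsidian=2
After 12 (craft ladder): gear=4 ivory=7 ladder=18 obsidian=2
After 13 (craft ladder): gear=4 ivory=6 ladder=21 obsidian=2
After 14 (craft ladder): gear=4 ivory=5 ladder=24 obsidian=2
After 15 (craft ladder): gear=4 ivory=4 ladder=27 obsidian=2
After 16 (gather 8 iron): gear=4 iron=8 ivory=4 ladder=27 obsidian=2
After 17 (craft ladder): gear=4 iron=8 ivory=3 ladder=30 obsidian=2
After 18 (gather 1 obsidian): gear=4 iron=8 ivory=3 ladder=30 obsidian=3
After 19 (craft ladder): gear=4 iron=8 ivory=2 ladder=33 obsidian=3
After 20 (consume 4 gear): iron=8 ivory=2 ladder=33 obsidian=3
After 21 (craft gear): gear=2 iron=8 ivory=2 ladder=33
After 22 (gather 9 bone): bone=9 gear=2 iron=8 ivory=2 ladder=33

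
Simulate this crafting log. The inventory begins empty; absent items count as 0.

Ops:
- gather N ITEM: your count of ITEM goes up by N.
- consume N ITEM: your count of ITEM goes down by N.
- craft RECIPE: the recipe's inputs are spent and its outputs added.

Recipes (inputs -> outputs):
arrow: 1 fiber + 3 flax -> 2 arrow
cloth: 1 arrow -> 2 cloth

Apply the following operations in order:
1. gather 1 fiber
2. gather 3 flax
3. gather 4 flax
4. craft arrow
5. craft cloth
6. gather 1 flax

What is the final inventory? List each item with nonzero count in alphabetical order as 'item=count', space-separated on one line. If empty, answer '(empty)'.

After 1 (gather 1 fiber): fiber=1
After 2 (gather 3 flax): fiber=1 flax=3
After 3 (gather 4 flax): fiber=1 flax=7
After 4 (craft arrow): arrow=2 flax=4
After 5 (craft cloth): arrow=1 cloth=2 flax=4
After 6 (gather 1 flax): arrow=1 cloth=2 flax=5

Answer: arrow=1 cloth=2 flax=5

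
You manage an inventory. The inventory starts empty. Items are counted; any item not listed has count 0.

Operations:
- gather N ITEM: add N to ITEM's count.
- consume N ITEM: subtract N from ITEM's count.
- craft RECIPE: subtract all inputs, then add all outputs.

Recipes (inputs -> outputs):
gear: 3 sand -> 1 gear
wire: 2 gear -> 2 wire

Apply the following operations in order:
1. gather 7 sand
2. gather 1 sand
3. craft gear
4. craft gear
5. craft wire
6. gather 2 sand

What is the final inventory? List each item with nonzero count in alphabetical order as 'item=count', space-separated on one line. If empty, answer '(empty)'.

Answer: sand=4 wire=2

Derivation:
After 1 (gather 7 sand): sand=7
After 2 (gather 1 sand): sand=8
After 3 (craft gear): gear=1 sand=5
After 4 (craft gear): gear=2 sand=2
After 5 (craft wire): sand=2 wire=2
After 6 (gather 2 sand): sand=4 wire=2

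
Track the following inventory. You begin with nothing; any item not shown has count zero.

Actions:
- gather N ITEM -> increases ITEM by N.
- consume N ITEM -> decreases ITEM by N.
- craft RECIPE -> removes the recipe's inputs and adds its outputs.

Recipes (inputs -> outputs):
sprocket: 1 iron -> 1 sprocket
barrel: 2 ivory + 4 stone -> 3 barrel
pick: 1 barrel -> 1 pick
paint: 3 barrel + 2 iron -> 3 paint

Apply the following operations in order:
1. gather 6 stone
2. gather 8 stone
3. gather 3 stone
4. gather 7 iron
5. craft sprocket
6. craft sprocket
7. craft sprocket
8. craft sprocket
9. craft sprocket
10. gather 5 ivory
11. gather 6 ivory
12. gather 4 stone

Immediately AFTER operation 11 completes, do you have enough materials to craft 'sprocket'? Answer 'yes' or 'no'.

After 1 (gather 6 stone): stone=6
After 2 (gather 8 stone): stone=14
After 3 (gather 3 stone): stone=17
After 4 (gather 7 iron): iron=7 stone=17
After 5 (craft sprocket): iron=6 sprocket=1 stone=17
After 6 (craft sprocket): iron=5 sprocket=2 stone=17
After 7 (craft sprocket): iron=4 sprocket=3 stone=17
After 8 (craft sprocket): iron=3 sprocket=4 stone=17
After 9 (craft sprocket): iron=2 sprocket=5 stone=17
After 10 (gather 5 ivory): iron=2 ivory=5 sprocket=5 stone=17
After 11 (gather 6 ivory): iron=2 ivory=11 sprocket=5 stone=17

Answer: yes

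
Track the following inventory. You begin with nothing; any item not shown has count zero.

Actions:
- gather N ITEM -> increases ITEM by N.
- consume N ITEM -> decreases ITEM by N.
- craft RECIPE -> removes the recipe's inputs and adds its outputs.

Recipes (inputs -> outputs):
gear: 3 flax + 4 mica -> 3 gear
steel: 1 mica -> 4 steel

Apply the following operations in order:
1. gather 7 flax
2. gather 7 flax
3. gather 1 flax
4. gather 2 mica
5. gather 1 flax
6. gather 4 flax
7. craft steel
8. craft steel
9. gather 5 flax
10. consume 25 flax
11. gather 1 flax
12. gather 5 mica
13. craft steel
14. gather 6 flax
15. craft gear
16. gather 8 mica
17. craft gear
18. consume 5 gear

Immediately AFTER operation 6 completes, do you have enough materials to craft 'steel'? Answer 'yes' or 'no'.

Answer: yes

Derivation:
After 1 (gather 7 flax): flax=7
After 2 (gather 7 flax): flax=14
After 3 (gather 1 flax): flax=15
After 4 (gather 2 mica): flax=15 mica=2
After 5 (gather 1 flax): flax=16 mica=2
After 6 (gather 4 flax): flax=20 mica=2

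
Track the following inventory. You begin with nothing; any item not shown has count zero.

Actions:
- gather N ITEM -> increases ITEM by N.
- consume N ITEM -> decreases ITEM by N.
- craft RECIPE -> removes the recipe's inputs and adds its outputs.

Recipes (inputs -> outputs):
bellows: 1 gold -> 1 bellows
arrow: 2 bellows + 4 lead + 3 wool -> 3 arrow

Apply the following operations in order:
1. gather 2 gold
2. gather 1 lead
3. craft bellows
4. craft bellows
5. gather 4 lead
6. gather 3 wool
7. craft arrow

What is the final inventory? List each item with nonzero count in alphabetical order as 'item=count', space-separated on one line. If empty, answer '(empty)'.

Answer: arrow=3 lead=1

Derivation:
After 1 (gather 2 gold): gold=2
After 2 (gather 1 lead): gold=2 lead=1
After 3 (craft bellows): bellows=1 gold=1 lead=1
After 4 (craft bellows): bellows=2 lead=1
After 5 (gather 4 lead): bellows=2 lead=5
After 6 (gather 3 wool): bellows=2 lead=5 wool=3
After 7 (craft arrow): arrow=3 lead=1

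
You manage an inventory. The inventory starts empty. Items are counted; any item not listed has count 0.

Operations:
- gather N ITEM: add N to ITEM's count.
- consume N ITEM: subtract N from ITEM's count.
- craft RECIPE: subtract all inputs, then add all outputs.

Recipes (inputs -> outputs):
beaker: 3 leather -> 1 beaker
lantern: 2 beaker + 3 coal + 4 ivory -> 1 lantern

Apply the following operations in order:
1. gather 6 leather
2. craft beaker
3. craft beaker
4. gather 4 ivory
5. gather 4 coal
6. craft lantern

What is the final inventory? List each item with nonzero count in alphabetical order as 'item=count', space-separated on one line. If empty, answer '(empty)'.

After 1 (gather 6 leather): leather=6
After 2 (craft beaker): beaker=1 leather=3
After 3 (craft beaker): beaker=2
After 4 (gather 4 ivory): beaker=2 ivory=4
After 5 (gather 4 coal): beaker=2 coal=4 ivory=4
After 6 (craft lantern): coal=1 lantern=1

Answer: coal=1 lantern=1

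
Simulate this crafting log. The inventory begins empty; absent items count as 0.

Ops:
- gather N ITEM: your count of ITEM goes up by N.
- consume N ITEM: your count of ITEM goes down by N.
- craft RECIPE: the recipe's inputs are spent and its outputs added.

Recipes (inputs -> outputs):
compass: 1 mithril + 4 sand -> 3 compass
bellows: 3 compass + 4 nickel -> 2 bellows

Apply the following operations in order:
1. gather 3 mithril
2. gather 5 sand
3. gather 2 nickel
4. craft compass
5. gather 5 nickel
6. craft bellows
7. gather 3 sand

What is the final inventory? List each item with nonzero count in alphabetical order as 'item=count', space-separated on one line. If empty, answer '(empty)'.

After 1 (gather 3 mithril): mithril=3
After 2 (gather 5 sand): mithril=3 sand=5
After 3 (gather 2 nickel): mithril=3 nickel=2 sand=5
After 4 (craft compass): compass=3 mithril=2 nickel=2 sand=1
After 5 (gather 5 nickel): compass=3 mithril=2 nickel=7 sand=1
After 6 (craft bellows): bellows=2 mithril=2 nickel=3 sand=1
After 7 (gather 3 sand): bellows=2 mithril=2 nickel=3 sand=4

Answer: bellows=2 mithril=2 nickel=3 sand=4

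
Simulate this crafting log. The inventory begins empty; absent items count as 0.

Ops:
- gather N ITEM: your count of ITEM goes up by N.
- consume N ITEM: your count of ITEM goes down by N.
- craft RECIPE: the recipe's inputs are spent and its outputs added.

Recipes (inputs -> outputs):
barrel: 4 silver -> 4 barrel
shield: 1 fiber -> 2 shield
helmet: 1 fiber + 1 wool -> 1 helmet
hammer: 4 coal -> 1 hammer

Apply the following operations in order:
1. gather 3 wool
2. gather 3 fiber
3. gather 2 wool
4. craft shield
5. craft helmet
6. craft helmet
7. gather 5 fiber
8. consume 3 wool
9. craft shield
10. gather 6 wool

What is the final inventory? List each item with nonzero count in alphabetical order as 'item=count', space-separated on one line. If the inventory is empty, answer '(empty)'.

Answer: fiber=4 helmet=2 shield=4 wool=6

Derivation:
After 1 (gather 3 wool): wool=3
After 2 (gather 3 fiber): fiber=3 wool=3
After 3 (gather 2 wool): fiber=3 wool=5
After 4 (craft shield): fiber=2 shield=2 wool=5
After 5 (craft helmet): fiber=1 helmet=1 shield=2 wool=4
After 6 (craft helmet): helmet=2 shield=2 wool=3
After 7 (gather 5 fiber): fiber=5 helmet=2 shield=2 wool=3
After 8 (consume 3 wool): fiber=5 helmet=2 shield=2
After 9 (craft shield): fiber=4 helmet=2 shield=4
After 10 (gather 6 wool): fiber=4 helmet=2 shield=4 wool=6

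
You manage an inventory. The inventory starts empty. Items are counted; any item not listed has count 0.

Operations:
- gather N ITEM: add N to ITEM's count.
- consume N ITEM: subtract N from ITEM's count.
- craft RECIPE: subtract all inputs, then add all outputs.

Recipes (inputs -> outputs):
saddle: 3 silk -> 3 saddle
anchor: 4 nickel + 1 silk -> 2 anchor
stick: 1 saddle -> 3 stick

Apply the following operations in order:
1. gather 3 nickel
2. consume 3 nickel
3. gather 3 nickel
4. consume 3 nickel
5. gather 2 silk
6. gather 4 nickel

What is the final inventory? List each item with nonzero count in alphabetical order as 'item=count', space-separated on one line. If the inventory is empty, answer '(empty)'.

After 1 (gather 3 nickel): nickel=3
After 2 (consume 3 nickel): (empty)
After 3 (gather 3 nickel): nickel=3
After 4 (consume 3 nickel): (empty)
After 5 (gather 2 silk): silk=2
After 6 (gather 4 nickel): nickel=4 silk=2

Answer: nickel=4 silk=2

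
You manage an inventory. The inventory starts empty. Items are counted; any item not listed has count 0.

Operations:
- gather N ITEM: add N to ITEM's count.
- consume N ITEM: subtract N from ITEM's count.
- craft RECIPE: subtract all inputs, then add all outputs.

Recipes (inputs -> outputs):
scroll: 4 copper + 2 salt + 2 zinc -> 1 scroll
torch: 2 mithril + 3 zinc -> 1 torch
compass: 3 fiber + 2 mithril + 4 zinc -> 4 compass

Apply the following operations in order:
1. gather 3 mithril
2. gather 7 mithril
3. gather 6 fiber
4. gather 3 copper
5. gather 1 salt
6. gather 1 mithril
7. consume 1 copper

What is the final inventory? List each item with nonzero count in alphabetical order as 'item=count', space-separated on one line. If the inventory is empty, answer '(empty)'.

Answer: copper=2 fiber=6 mithril=11 salt=1

Derivation:
After 1 (gather 3 mithril): mithril=3
After 2 (gather 7 mithril): mithril=10
After 3 (gather 6 fiber): fiber=6 mithril=10
After 4 (gather 3 copper): copper=3 fiber=6 mithril=10
After 5 (gather 1 salt): copper=3 fiber=6 mithril=10 salt=1
After 6 (gather 1 mithril): copper=3 fiber=6 mithril=11 salt=1
After 7 (consume 1 copper): copper=2 fiber=6 mithril=11 salt=1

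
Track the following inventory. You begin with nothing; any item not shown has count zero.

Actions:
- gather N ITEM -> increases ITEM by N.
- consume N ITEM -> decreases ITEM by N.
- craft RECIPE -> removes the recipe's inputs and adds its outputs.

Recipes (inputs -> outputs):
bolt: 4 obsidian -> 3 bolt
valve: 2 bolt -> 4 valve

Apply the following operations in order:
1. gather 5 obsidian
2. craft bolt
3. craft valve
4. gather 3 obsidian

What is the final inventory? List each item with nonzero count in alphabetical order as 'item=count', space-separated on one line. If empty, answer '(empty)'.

Answer: bolt=1 obsidian=4 valve=4

Derivation:
After 1 (gather 5 obsidian): obsidian=5
After 2 (craft bolt): bolt=3 obsidian=1
After 3 (craft valve): bolt=1 obsidian=1 valve=4
After 4 (gather 3 obsidian): bolt=1 obsidian=4 valve=4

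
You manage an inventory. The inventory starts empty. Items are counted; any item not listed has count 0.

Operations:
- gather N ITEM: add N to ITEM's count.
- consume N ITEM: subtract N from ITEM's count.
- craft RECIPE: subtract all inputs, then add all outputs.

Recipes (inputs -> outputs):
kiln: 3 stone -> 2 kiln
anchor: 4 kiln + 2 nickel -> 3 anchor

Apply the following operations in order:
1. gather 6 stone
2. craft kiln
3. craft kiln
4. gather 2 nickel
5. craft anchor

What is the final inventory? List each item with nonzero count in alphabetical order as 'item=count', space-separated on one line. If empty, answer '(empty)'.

Answer: anchor=3

Derivation:
After 1 (gather 6 stone): stone=6
After 2 (craft kiln): kiln=2 stone=3
After 3 (craft kiln): kiln=4
After 4 (gather 2 nickel): kiln=4 nickel=2
After 5 (craft anchor): anchor=3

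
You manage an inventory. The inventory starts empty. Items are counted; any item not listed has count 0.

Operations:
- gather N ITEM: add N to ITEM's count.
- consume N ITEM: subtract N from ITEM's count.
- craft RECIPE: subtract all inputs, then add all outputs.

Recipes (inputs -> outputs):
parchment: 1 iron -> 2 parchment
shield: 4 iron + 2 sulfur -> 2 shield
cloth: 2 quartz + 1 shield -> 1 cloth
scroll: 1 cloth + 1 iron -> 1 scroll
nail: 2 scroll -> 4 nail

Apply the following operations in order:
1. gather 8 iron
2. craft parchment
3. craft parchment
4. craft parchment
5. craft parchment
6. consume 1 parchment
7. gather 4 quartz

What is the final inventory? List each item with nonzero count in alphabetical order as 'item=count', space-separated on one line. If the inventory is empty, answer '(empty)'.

Answer: iron=4 parchment=7 quartz=4

Derivation:
After 1 (gather 8 iron): iron=8
After 2 (craft parchment): iron=7 parchment=2
After 3 (craft parchment): iron=6 parchment=4
After 4 (craft parchment): iron=5 parchment=6
After 5 (craft parchment): iron=4 parchment=8
After 6 (consume 1 parchment): iron=4 parchment=7
After 7 (gather 4 quartz): iron=4 parchment=7 quartz=4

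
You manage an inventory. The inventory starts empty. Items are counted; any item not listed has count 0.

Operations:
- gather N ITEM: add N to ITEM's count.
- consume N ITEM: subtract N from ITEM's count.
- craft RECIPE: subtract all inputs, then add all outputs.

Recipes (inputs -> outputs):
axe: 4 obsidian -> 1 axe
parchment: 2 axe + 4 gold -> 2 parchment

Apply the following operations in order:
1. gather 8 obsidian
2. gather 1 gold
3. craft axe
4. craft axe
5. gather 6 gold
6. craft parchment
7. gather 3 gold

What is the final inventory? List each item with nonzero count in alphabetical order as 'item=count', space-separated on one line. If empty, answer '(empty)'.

Answer: gold=6 parchment=2

Derivation:
After 1 (gather 8 obsidian): obsidian=8
After 2 (gather 1 gold): gold=1 obsidian=8
After 3 (craft axe): axe=1 gold=1 obsidian=4
After 4 (craft axe): axe=2 gold=1
After 5 (gather 6 gold): axe=2 gold=7
After 6 (craft parchment): gold=3 parchment=2
After 7 (gather 3 gold): gold=6 parchment=2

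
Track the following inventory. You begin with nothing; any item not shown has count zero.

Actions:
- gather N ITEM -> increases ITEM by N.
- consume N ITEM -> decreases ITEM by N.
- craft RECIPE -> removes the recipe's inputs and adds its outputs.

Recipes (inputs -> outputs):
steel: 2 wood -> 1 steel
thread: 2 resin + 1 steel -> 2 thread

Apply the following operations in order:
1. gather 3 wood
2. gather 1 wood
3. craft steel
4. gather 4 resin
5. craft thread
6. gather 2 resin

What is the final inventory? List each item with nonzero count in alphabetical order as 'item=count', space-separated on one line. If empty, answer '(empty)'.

Answer: resin=4 thread=2 wood=2

Derivation:
After 1 (gather 3 wood): wood=3
After 2 (gather 1 wood): wood=4
After 3 (craft steel): steel=1 wood=2
After 4 (gather 4 resin): resin=4 steel=1 wood=2
After 5 (craft thread): resin=2 thread=2 wood=2
After 6 (gather 2 resin): resin=4 thread=2 wood=2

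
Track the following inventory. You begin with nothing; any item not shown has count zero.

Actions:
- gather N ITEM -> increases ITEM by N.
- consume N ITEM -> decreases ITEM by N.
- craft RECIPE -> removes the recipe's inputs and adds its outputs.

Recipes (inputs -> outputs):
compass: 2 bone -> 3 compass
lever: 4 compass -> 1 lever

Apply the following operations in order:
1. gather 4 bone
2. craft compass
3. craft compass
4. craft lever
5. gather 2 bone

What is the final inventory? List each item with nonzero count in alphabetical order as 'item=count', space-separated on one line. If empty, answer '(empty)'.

Answer: bone=2 compass=2 lever=1

Derivation:
After 1 (gather 4 bone): bone=4
After 2 (craft compass): bone=2 compass=3
After 3 (craft compass): compass=6
After 4 (craft lever): compass=2 lever=1
After 5 (gather 2 bone): bone=2 compass=2 lever=1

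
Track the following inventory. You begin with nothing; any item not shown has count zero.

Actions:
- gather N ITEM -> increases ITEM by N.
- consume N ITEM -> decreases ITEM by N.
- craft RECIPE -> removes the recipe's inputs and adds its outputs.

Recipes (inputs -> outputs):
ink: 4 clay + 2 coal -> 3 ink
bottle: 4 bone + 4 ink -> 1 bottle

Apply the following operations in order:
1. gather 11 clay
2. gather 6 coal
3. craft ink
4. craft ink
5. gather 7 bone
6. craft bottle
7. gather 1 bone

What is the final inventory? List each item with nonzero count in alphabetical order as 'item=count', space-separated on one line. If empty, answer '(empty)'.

Answer: bone=4 bottle=1 clay=3 coal=2 ink=2

Derivation:
After 1 (gather 11 clay): clay=11
After 2 (gather 6 coal): clay=11 coal=6
After 3 (craft ink): clay=7 coal=4 ink=3
After 4 (craft ink): clay=3 coal=2 ink=6
After 5 (gather 7 bone): bone=7 clay=3 coal=2 ink=6
After 6 (craft bottle): bone=3 bottle=1 clay=3 coal=2 ink=2
After 7 (gather 1 bone): bone=4 bottle=1 clay=3 coal=2 ink=2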